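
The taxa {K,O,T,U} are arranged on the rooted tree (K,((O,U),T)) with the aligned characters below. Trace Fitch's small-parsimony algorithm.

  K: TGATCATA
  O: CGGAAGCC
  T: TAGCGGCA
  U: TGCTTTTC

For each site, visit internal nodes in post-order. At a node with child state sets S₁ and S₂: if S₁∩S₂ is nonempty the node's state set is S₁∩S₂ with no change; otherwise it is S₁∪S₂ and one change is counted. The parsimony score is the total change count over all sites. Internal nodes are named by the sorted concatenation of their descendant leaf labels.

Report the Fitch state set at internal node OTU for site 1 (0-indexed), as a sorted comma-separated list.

OU@0: {C} ∪ {T} = {C,T} (union, +1)
OTU@0: {C,T} ∩ {T} = {T} (intersection, +0)
KOTU@0: {T} ∩ {T} = {T} (intersection, +0)
OU@1: {G} ∩ {G} = {G} (intersection, +0)
OTU@1: {G} ∪ {A} = {A,G} (union, +1)
KOTU@1: {G} ∩ {A,G} = {G} (intersection, +0)
OU@2: {G} ∪ {C} = {C,G} (union, +1)
OTU@2: {C,G} ∩ {G} = {G} (intersection, +0)
KOTU@2: {A} ∪ {G} = {A,G} (union, +1)
OU@3: {A} ∪ {T} = {A,T} (union, +1)
OTU@3: {A,T} ∪ {C} = {A,C,T} (union, +1)
KOTU@3: {T} ∩ {A,C,T} = {T} (intersection, +0)
OU@4: {A} ∪ {T} = {A,T} (union, +1)
OTU@4: {A,T} ∪ {G} = {A,G,T} (union, +1)
KOTU@4: {C} ∪ {A,G,T} = {A,C,G,T} (union, +1)
OU@5: {G} ∪ {T} = {G,T} (union, +1)
OTU@5: {G,T} ∩ {G} = {G} (intersection, +0)
KOTU@5: {A} ∪ {G} = {A,G} (union, +1)
OU@6: {C} ∪ {T} = {C,T} (union, +1)
OTU@6: {C,T} ∩ {C} = {C} (intersection, +0)
KOTU@6: {T} ∪ {C} = {C,T} (union, +1)
OU@7: {C} ∩ {C} = {C} (intersection, +0)
OTU@7: {C} ∪ {A} = {A,C} (union, +1)
KOTU@7: {A} ∩ {A,C} = {A} (intersection, +0)
per-site changes: [1, 1, 2, 2, 3, 2, 2, 1]; total = 14

A,G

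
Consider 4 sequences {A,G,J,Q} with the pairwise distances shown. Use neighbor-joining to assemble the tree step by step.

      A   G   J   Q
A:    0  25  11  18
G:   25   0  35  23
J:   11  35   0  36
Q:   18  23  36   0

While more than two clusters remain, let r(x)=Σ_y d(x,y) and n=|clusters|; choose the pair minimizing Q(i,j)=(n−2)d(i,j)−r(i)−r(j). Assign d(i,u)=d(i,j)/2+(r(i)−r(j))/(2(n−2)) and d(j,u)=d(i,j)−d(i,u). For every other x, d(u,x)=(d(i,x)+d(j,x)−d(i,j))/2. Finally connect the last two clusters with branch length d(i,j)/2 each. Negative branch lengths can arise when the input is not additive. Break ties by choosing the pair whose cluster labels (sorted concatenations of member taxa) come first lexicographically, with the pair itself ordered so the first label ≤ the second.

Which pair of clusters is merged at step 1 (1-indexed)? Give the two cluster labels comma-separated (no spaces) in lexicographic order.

A,J

step 1: merge (A,J) at d=11, Q=-114; branch lengths A→-3/2, J→25/2; new cluster AJ
  updated: d(AJ,G)=49/2, d(AJ,Q)=43/2
step 2: merge (AJ,G) at d=49/2, Q=-69; branch lengths AJ→23/2, G→13; new cluster AGJ
  updated: d(AGJ,Q)=10
step 3: merge (AGJ,Q) at d=10; branch lengths AGJ→5, Q→5; new cluster AGJQ
final tree: (((A:-3/2,J:25/2):23/2,G:13):5,Q:5)
total length: 91/2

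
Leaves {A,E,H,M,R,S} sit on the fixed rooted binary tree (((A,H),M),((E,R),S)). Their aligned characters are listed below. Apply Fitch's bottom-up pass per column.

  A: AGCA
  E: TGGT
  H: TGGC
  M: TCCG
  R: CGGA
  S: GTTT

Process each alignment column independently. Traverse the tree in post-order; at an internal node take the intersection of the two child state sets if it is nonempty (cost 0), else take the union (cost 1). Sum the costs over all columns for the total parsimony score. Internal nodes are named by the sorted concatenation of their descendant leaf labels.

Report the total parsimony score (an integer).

site 0, node AH: A={A} ∪ H={T} → {A,T} (+1)
site 0, node AHM: AH={A,T} ∩ M={T} → {T} (+0)
site 0, node ER: E={T} ∪ R={C} → {C,T} (+1)
site 0, node ERS: ER={C,T} ∪ S={G} → {C,G,T} (+1)
site 0, node AEHMRS: AHM={T} ∩ ERS={C,G,T} → {T} (+0)
site 1, node AH: A={G} ∩ H={G} → {G} (+0)
site 1, node AHM: AH={G} ∪ M={C} → {C,G} (+1)
site 1, node ER: E={G} ∩ R={G} → {G} (+0)
site 1, node ERS: ER={G} ∪ S={T} → {G,T} (+1)
site 1, node AEHMRS: AHM={C,G} ∩ ERS={G,T} → {G} (+0)
site 2, node AH: A={C} ∪ H={G} → {C,G} (+1)
site 2, node AHM: AH={C,G} ∩ M={C} → {C} (+0)
site 2, node ER: E={G} ∩ R={G} → {G} (+0)
site 2, node ERS: ER={G} ∪ S={T} → {G,T} (+1)
site 2, node AEHMRS: AHM={C} ∪ ERS={G,T} → {C,G,T} (+1)
site 3, node AH: A={A} ∪ H={C} → {A,C} (+1)
site 3, node AHM: AH={A,C} ∪ M={G} → {A,C,G} (+1)
site 3, node ER: E={T} ∪ R={A} → {A,T} (+1)
site 3, node ERS: ER={A,T} ∩ S={T} → {T} (+0)
site 3, node AEHMRS: AHM={A,C,G} ∪ ERS={T} → {A,C,G,T} (+1)
per-site changes: [3, 2, 3, 4]; total = 12

12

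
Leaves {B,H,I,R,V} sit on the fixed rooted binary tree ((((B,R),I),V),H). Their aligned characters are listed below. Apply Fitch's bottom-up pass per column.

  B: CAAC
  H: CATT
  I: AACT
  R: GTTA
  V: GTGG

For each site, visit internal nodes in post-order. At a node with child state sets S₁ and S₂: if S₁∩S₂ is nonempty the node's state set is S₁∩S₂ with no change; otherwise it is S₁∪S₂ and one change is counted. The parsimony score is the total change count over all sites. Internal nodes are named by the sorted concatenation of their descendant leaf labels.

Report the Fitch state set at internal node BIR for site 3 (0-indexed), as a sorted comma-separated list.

BR@0: {C} ∪ {G} = {C,G} (union, +1)
BIR@0: {C,G} ∪ {A} = {A,C,G} (union, +1)
BIRV@0: {A,C,G} ∩ {G} = {G} (intersection, +0)
BHIRV@0: {G} ∪ {C} = {C,G} (union, +1)
BR@1: {A} ∪ {T} = {A,T} (union, +1)
BIR@1: {A,T} ∩ {A} = {A} (intersection, +0)
BIRV@1: {A} ∪ {T} = {A,T} (union, +1)
BHIRV@1: {A,T} ∩ {A} = {A} (intersection, +0)
BR@2: {A} ∪ {T} = {A,T} (union, +1)
BIR@2: {A,T} ∪ {C} = {A,C,T} (union, +1)
BIRV@2: {A,C,T} ∪ {G} = {A,C,G,T} (union, +1)
BHIRV@2: {A,C,G,T} ∩ {T} = {T} (intersection, +0)
BR@3: {C} ∪ {A} = {A,C} (union, +1)
BIR@3: {A,C} ∪ {T} = {A,C,T} (union, +1)
BIRV@3: {A,C,T} ∪ {G} = {A,C,G,T} (union, +1)
BHIRV@3: {A,C,G,T} ∩ {T} = {T} (intersection, +0)
per-site changes: [3, 2, 3, 3]; total = 11

A,C,T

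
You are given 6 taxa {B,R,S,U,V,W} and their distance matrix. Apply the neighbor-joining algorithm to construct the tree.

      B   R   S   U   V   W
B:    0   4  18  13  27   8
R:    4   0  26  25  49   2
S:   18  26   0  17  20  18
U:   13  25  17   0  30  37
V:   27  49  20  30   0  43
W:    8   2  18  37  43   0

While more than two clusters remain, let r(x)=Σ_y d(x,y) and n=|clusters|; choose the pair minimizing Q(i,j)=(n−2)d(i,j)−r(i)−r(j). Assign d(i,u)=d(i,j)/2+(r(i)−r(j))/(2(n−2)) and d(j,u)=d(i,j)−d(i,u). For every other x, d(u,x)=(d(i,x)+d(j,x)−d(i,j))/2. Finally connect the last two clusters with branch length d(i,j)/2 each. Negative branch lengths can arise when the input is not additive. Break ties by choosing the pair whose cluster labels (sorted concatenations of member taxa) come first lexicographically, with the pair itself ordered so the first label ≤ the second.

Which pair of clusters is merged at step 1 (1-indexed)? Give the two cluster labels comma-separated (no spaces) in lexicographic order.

R,W

step 1: merge (R,W) at d=2, Q=-206; branch lengths R→3/4, W→5/4; new cluster RW
  updated: d(B,RW)=5, d(RW,S)=21, d(RW,U)=30, d(RW,V)=45
step 2: merge (B,RW) at d=5, Q=-149; branch lengths B→-23/6, RW→53/6; new cluster BRW
  updated: d(BRW,S)=17, d(BRW,U)=19, d(BRW,V)=67/2
step 3: merge (BRW,U) at d=19, Q=-195/2; branch lengths BRW→83/8, U→69/8; new cluster BRUW
  updated: d(BRUW,S)=15/2, d(BRUW,V)=89/4
step 4: merge (BRUW,S) at d=15/2, Q=-199/4; branch lengths BRUW→39/8, S→21/8; new cluster BRSUW
  updated: d(BRSUW,V)=139/8
step 5: merge (BRSUW,V) at d=139/8; branch lengths BRSUW→139/16, V→139/16; new cluster BRSUVW
final tree: ((((B:-23/6,(R:3/4,W:5/4):53/6):83/8,U:69/8):39/8,S:21/8):139/16,V:139/16)
total length: 407/8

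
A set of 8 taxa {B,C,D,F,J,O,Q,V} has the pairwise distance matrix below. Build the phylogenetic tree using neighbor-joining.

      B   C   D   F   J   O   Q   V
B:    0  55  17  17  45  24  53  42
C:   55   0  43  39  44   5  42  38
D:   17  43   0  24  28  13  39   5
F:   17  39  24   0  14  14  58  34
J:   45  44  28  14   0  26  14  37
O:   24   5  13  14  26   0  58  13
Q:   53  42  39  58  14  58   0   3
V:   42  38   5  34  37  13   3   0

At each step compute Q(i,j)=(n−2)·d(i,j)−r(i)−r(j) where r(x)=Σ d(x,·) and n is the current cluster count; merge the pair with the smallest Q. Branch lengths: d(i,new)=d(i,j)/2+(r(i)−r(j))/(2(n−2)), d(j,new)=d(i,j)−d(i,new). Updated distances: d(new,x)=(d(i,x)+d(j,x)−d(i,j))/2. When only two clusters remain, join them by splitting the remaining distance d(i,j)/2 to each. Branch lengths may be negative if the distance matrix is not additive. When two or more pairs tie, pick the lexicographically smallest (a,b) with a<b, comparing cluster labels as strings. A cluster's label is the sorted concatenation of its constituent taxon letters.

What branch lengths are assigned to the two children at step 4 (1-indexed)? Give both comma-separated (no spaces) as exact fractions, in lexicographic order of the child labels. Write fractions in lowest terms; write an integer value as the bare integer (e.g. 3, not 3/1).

125/12,163/12

step 1: merge (Q,V) at d=3, Q=-421; branch lengths Q→113/12, V→-77/12; new cluster QV
  updated: d(B,QV)=46, d(C,QV)=77/2, d(D,QV)=41/2, d(F,QV)=89/2, d(J,QV)=24, d(O,QV)=34
step 2: merge (C,O) at d=5, Q=-631/2; branch lengths C→267/20, O→-167/20; new cluster CO
  updated: d(B,CO)=37, d(CO,D)=51/2, d(CO,F)=24, d(CO,J)=65/2, d(CO,QV)=135/4
step 3: merge (B,F) at d=17, Q=-435/2; branch lengths B→213/16, F→59/16; new cluster BF
  updated: d(BF,CO)=22, d(BF,D)=12, d(BF,J)=21, d(BF,QV)=147/4
step 4: merge (J,QV) at d=24, Q=-297/2; branch lengths J→125/12, QV→163/12; new cluster JQV
  updated: d(BF,JQV)=135/8, d(CO,JQV)=169/8, d(D,JQV)=49/4
step 5: merge (BF,D) at d=12, Q=-613/8; branch lengths BF→201/32, D→183/32; new cluster BDF
  updated: d(BDF,CO)=71/4, d(BDF,JQV)=137/16
step 6: merge (BDF,CO) at d=71/4, Q=-759/16; branch lengths BDF→83/32, CO→485/32; new cluster BCDFO
  updated: d(BCDFO,JQV)=191/32
step 7: merge (BCDFO,JQV) at d=191/32; branch lengths BCDFO→191/64, JQV→191/64; new cluster BCDFJOQV
final tree: ((((B:213/16,F:59/16):201/32,D:183/32):83/32,(C:267/20,O:-167/20):485/32):191/64,(J:125/12,(Q:113/12,V:-77/12):163/12):191/64)
total length: 2711/32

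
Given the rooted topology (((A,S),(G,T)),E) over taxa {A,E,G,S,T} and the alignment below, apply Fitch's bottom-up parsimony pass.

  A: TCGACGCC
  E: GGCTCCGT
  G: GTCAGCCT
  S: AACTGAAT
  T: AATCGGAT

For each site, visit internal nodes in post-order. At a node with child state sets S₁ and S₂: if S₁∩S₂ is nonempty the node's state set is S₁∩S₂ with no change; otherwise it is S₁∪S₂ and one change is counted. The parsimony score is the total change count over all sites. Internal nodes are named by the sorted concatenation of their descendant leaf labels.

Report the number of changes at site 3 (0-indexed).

3

[col 0] AS: children A:{T}, S:{A} ∪→ {A,T}; cost 1
[col 0] GT: children G:{G}, T:{A} ∪→ {A,G}; cost 1
[col 0] AGST: children AS:{A,T}, GT:{A,G} ∩→ {A}; cost 0
[col 0] AEGST: children AGST:{A}, E:{G} ∪→ {A,G}; cost 1
[col 1] AS: children A:{C}, S:{A} ∪→ {A,C}; cost 1
[col 1] GT: children G:{T}, T:{A} ∪→ {A,T}; cost 1
[col 1] AGST: children AS:{A,C}, GT:{A,T} ∩→ {A}; cost 0
[col 1] AEGST: children AGST:{A}, E:{G} ∪→ {A,G}; cost 1
[col 2] AS: children A:{G}, S:{C} ∪→ {C,G}; cost 1
[col 2] GT: children G:{C}, T:{T} ∪→ {C,T}; cost 1
[col 2] AGST: children AS:{C,G}, GT:{C,T} ∩→ {C}; cost 0
[col 2] AEGST: children AGST:{C}, E:{C} ∩→ {C}; cost 0
[col 3] AS: children A:{A}, S:{T} ∪→ {A,T}; cost 1
[col 3] GT: children G:{A}, T:{C} ∪→ {A,C}; cost 1
[col 3] AGST: children AS:{A,T}, GT:{A,C} ∩→ {A}; cost 0
[col 3] AEGST: children AGST:{A}, E:{T} ∪→ {A,T}; cost 1
[col 4] AS: children A:{C}, S:{G} ∪→ {C,G}; cost 1
[col 4] GT: children G:{G}, T:{G} ∩→ {G}; cost 0
[col 4] AGST: children AS:{C,G}, GT:{G} ∩→ {G}; cost 0
[col 4] AEGST: children AGST:{G}, E:{C} ∪→ {C,G}; cost 1
[col 5] AS: children A:{G}, S:{A} ∪→ {A,G}; cost 1
[col 5] GT: children G:{C}, T:{G} ∪→ {C,G}; cost 1
[col 5] AGST: children AS:{A,G}, GT:{C,G} ∩→ {G}; cost 0
[col 5] AEGST: children AGST:{G}, E:{C} ∪→ {C,G}; cost 1
[col 6] AS: children A:{C}, S:{A} ∪→ {A,C}; cost 1
[col 6] GT: children G:{C}, T:{A} ∪→ {A,C}; cost 1
[col 6] AGST: children AS:{A,C}, GT:{A,C} ∩→ {A,C}; cost 0
[col 6] AEGST: children AGST:{A,C}, E:{G} ∪→ {A,C,G}; cost 1
[col 7] AS: children A:{C}, S:{T} ∪→ {C,T}; cost 1
[col 7] GT: children G:{T}, T:{T} ∩→ {T}; cost 0
[col 7] AGST: children AS:{C,T}, GT:{T} ∩→ {T}; cost 0
[col 7] AEGST: children AGST:{T}, E:{T} ∩→ {T}; cost 0
per-site changes: [3, 3, 2, 3, 2, 3, 3, 1]; total = 20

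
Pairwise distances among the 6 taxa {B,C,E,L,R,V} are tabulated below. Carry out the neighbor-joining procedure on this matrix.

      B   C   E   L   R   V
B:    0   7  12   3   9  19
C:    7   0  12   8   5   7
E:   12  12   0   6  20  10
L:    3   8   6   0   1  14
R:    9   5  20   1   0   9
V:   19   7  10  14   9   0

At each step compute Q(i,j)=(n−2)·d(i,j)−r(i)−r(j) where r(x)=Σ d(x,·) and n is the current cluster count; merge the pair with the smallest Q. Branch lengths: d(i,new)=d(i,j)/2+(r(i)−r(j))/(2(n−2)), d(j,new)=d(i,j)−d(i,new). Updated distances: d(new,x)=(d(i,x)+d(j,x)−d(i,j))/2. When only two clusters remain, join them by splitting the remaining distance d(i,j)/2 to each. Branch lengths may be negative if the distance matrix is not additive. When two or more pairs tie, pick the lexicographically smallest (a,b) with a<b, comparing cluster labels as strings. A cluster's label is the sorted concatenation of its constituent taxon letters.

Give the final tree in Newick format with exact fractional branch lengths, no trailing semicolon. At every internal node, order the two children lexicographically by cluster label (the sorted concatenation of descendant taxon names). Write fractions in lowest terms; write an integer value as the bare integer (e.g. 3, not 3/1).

iteration 1: select E,V (d=10, Q=-79); attach at lengths (41/8, 39/8); label the merged cluster EV
  updated: d(B,EV)=21/2, d(C,EV)=9/2, d(EV,L)=5, d(EV,R)=19/2
iteration 2: select C,EV (d=9/2, Q=-81/2); attach at lengths (17/12, 37/12); label the merged cluster CEV
  updated: d(B,CEV)=13/2, d(CEV,L)=17/4, d(CEV,R)=5
iteration 3: select B,CEV (d=13/2, Q=-85/4); attach at lengths (63/16, 41/16); label the merged cluster BCEV
  updated: d(BCEV,L)=3/8, d(BCEV,R)=15/4
iteration 4: select BCEV,L (d=3/8, Q=-41/8); attach at lengths (25/16, -19/16); label the merged cluster BCELV
  updated: d(BCELV,R)=35/16
iteration 5: select BCELV,R (d=35/16); attach at lengths (35/32, 35/32); label the merged cluster BCELRV
final tree: (((B:63/16,(C:17/12,(E:41/8,V:39/8):37/12):41/16):25/16,L:-19/16):35/32,R:35/32)
total length: 377/16

(((B:63/16,(C:17/12,(E:41/8,V:39/8):37/12):41/16):25/16,L:-19/16):35/32,R:35/32)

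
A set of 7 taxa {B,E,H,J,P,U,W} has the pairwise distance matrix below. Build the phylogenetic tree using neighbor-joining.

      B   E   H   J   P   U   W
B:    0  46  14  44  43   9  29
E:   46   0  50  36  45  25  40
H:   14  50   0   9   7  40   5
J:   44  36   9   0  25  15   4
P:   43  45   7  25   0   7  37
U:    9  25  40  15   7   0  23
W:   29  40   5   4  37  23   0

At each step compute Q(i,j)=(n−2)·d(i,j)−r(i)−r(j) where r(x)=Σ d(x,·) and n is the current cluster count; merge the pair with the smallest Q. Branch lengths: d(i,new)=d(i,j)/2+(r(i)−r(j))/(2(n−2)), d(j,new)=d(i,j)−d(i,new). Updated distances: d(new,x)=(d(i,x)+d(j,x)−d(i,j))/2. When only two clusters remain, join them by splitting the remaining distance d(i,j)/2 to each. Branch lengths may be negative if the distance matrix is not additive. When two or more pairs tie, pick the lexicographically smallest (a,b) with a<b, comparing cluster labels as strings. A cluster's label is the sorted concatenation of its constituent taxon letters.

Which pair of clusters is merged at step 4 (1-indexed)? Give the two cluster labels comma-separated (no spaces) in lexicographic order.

BEU,HP

1. join B+U (d=9, Q=-259) ⇒ BU; edges |B|=111/10, |U|=-21/10
  updated: d(BU,E)=31, d(BU,H)=45/2, d(BU,J)=25, d(BU,P)=41/2, d(BU,W)=43/2
2. join H+P (d=7, Q=-200) ⇒ HP; edges |H|=-13/8, |P|=69/8
  updated: d(BU,HP)=18, d(E,HP)=44, d(HP,J)=27/2, d(HP,W)=35/2
3. join BU+E (d=31, Q=-307/2) ⇒ BEU; edges |BU|=25/4, |E|=99/4
  updated: d(BEU,HP)=31/2, d(BEU,J)=15, d(BEU,W)=61/4
4. join BEU+HP (d=31/2, Q=-245/4) ⇒ BEHPU; edges |BEU|=121/16, |HP|=127/16
  updated: d(BEHPU,J)=13/2, d(BEHPU,W)=69/8
5. join BEHPU+J (d=13/2, Q=-153/8) ⇒ BEHJPU; edges |BEHPU|=89/16, |J|=15/16
  updated: d(BEHJPU,W)=49/16
6. join BEHJPU+W (d=49/16) ⇒ BEHJPUW; edges |BEHJPU|=49/32, |W|=49/32
final tree: (((((B:111/10,U:-21/10):25/4,E:99/4):121/16,(H:-13/8,P:69/8):127/16):89/16,J:15/16):49/32,W:49/32)
total length: 1153/16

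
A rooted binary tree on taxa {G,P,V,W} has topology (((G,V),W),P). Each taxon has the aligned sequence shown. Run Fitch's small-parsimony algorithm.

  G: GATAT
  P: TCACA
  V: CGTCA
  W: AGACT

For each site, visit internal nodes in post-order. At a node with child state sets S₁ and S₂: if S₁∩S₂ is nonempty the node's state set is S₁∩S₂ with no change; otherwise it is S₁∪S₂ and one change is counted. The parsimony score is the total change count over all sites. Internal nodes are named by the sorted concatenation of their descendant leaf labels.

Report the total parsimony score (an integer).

9

GV@0: {G} ∪ {C} = {C,G} (union, +1)
GVW@0: {C,G} ∪ {A} = {A,C,G} (union, +1)
GPVW@0: {A,C,G} ∪ {T} = {A,C,G,T} (union, +1)
GV@1: {A} ∪ {G} = {A,G} (union, +1)
GVW@1: {A,G} ∩ {G} = {G} (intersection, +0)
GPVW@1: {G} ∪ {C} = {C,G} (union, +1)
GV@2: {T} ∩ {T} = {T} (intersection, +0)
GVW@2: {T} ∪ {A} = {A,T} (union, +1)
GPVW@2: {A,T} ∩ {A} = {A} (intersection, +0)
GV@3: {A} ∪ {C} = {A,C} (union, +1)
GVW@3: {A,C} ∩ {C} = {C} (intersection, +0)
GPVW@3: {C} ∩ {C} = {C} (intersection, +0)
GV@4: {T} ∪ {A} = {A,T} (union, +1)
GVW@4: {A,T} ∩ {T} = {T} (intersection, +0)
GPVW@4: {T} ∪ {A} = {A,T} (union, +1)
per-site changes: [3, 2, 1, 1, 2]; total = 9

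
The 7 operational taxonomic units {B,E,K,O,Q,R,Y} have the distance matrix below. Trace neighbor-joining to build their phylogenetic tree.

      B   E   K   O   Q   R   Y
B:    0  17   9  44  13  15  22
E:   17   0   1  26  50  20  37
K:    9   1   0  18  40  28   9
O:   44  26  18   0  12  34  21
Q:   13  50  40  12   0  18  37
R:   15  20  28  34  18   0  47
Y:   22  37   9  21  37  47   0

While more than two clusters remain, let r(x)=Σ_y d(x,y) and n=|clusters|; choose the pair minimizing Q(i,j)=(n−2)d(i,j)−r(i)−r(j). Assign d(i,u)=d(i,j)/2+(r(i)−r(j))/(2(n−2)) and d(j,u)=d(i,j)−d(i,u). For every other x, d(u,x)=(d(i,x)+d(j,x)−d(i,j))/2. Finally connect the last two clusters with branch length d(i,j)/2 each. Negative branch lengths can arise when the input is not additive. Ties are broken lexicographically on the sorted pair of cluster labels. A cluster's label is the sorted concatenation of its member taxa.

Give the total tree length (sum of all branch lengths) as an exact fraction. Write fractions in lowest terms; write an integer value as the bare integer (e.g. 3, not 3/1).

1077/16

step 1: merge (O,Q) at d=12, Q=-265; branch lengths O→9/2, Q→15/2; new cluster OQ
  updated: d(B,OQ)=45/2, d(E,OQ)=32, d(K,OQ)=23, d(OQ,R)=20, d(OQ,Y)=23
step 2: merge (E,K) at d=1, Q=-173; branch lengths E→41/8, K→-33/8; new cluster EK
  updated: d(B,EK)=25/2, d(EK,OQ)=27, d(EK,R)=47/2, d(EK,Y)=45/2
step 3: merge (OQ,R) at d=20, Q=-138; branch lengths OQ→47/6, R→73/6; new cluster OQR
  updated: d(B,OQR)=35/4, d(EK,OQR)=61/4, d(OQR,Y)=25
step 4: merge (B,OQR) at d=35/4, Q=-299/4; branch lengths B→47/16, OQR→93/16; new cluster BOQR
  updated: d(BOQR,EK)=19/2, d(BOQR,Y)=153/8
step 5: merge (BOQR,EK) at d=19/2, Q=-409/8; branch lengths BOQR→49/16, EK→103/16; new cluster BEKOQR
  updated: d(BEKOQR,Y)=257/16
step 6: merge (BEKOQR,Y) at d=257/16; branch lengths BEKOQR→257/32, Y→257/32; new cluster BEKOQRY
final tree: (((B:47/16,((O:9/2,Q:15/2):47/6,R:73/6):93/16):49/16,(E:41/8,K:-33/8):103/16):257/32,Y:257/32)
total length: 1077/16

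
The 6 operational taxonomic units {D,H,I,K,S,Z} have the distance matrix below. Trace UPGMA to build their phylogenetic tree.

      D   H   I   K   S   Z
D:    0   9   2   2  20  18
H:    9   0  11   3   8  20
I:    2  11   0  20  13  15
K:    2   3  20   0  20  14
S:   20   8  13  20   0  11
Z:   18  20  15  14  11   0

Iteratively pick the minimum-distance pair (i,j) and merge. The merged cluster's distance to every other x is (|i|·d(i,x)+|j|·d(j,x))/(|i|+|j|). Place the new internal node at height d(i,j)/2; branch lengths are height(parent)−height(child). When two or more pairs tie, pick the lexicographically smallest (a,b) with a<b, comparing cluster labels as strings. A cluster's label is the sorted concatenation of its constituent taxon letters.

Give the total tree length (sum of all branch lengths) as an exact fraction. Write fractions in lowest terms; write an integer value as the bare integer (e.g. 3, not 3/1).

step 1: merge (D,I) at d=2; branch lengths D→1, I→1; new cluster DI
  updated: d(DI,H)=10, d(DI,K)=11, d(DI,S)=33/2, d(DI,Z)=33/2
step 2: merge (H,K) at d=3; branch lengths H→3/2, K→3/2; new cluster HK
  updated: d(DI,HK)=21/2, d(HK,S)=14, d(HK,Z)=17
step 3: merge (DI,HK) at d=21/2; branch lengths DI→17/4, HK→15/4; new cluster DHIK
  updated: d(DHIK,S)=61/4, d(DHIK,Z)=67/4
step 4: merge (S,Z) at d=11; branch lengths S→11/2, Z→11/2; new cluster SZ
  updated: d(DHIK,SZ)=16
step 5: merge (DHIK,SZ) at d=16; branch lengths DHIK→11/4, SZ→5/2; new cluster DHIKSZ
final tree: (((D:1,I:1):17/4,(H:3/2,K:3/2):15/4):11/4,(S:11/2,Z:11/2):5/2)
total length: 117/4

117/4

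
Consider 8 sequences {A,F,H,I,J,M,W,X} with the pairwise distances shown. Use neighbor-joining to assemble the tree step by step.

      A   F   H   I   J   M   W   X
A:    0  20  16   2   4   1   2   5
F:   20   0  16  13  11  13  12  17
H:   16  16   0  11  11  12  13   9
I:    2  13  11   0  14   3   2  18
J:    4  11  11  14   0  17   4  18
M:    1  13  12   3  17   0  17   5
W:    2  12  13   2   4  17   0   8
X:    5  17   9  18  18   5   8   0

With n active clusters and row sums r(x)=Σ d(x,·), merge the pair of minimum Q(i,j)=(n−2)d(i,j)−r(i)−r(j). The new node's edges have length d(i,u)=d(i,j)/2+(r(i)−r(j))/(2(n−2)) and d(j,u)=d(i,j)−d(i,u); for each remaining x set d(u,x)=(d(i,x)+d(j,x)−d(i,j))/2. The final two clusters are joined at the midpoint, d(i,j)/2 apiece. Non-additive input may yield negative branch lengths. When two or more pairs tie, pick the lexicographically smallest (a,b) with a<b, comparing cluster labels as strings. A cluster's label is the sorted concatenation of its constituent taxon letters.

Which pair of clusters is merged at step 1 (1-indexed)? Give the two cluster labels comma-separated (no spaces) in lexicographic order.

M,X

step 1: merge (M,X) at d=5, Q=-118; branch lengths M→3/2, X→7/2; new cluster MX
  updated: d(A,MX)=1/2, d(F,MX)=25/2, d(H,MX)=8, d(I,MX)=8, d(J,MX)=15, d(MX,W)=10
step 2: merge (A,MX) at d=1/2, Q=-96; branch lengths A→-7/10, MX→6/5; new cluster AMX
  updated: d(AMX,F)=16, d(AMX,H)=47/4, d(AMX,I)=19/4, d(AMX,J)=37/4, d(AMX,W)=23/4
step 3: merge (I,W) at d=2, Q=-147/2; branch lengths I→2, W→0; new cluster IW
  updated: d(AMX,IW)=17/4, d(F,IW)=23/2, d(H,IW)=11, d(IW,J)=8
step 4: merge (AMX,IW) at d=17/4, Q=-253/4; branch lengths AMX→77/24, IW→25/24; new cluster AIMWX
  updated: d(AIMWX,F)=93/8, d(AIMWX,H)=37/4, d(AIMWX,J)=13/2
step 5: merge (AIMWX,H) at d=37/4, Q=-361/8; branch lengths AIMWX→77/32, H→219/32; new cluster AHIMWX
  updated: d(AHIMWX,F)=147/16, d(AHIMWX,J)=33/8
step 6: merge (AHIMWX,F) at d=147/16, Q=-389/16; branch lengths AHIMWX→37/32, F→257/32; new cluster AFHIMWX
  updated: d(AFHIMWX,J)=95/32
step 7: merge (AFHIMWX,J) at d=95/32; branch lengths AFHIMWX→95/64, J→95/64; new cluster AFHIJMWX
final tree: (((((A:-7/10,(M:3/2,X:7/2):6/5):77/24,(I:2,W:0):25/24):77/32,H:219/32):37/32,F:257/32):95/64,J:95/64)
total length: 1061/32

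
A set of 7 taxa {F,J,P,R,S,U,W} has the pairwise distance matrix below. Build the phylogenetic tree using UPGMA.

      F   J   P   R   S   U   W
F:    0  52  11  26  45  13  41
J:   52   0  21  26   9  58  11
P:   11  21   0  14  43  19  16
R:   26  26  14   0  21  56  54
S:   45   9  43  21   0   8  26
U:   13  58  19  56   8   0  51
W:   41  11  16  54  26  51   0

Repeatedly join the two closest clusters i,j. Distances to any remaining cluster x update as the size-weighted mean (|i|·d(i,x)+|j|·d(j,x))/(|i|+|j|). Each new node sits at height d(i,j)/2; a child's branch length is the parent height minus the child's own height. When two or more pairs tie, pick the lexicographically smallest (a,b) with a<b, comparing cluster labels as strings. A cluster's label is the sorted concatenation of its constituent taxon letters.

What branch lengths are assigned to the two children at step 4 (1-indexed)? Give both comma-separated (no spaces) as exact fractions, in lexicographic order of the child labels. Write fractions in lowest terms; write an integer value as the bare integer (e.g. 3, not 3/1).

9/2,10

1. join S+U (d=8) ⇒ SU; edges |S|=4, |U|=4
  updated: d(F,SU)=29, d(J,SU)=67/2, d(P,SU)=31, d(R,SU)=77/2, d(SU,W)=77/2
2. join F+P (d=11) ⇒ FP; edges |F|=11/2, |P|=11/2
  updated: d(FP,J)=73/2, d(FP,R)=20, d(FP,SU)=30, d(FP,W)=57/2
3. join J+W (d=11) ⇒ JW; edges |J|=11/2, |W|=11/2
  updated: d(FP,JW)=65/2, d(JW,R)=40, d(JW,SU)=36
4. join FP+R (d=20) ⇒ FPR; edges |FP|=9/2, |R|=10
  updated: d(FPR,JW)=35, d(FPR,SU)=197/6
5. join FPR+SU (d=197/6) ⇒ FPRSU; edges |FPR|=77/12, |SU|=149/12
  updated: d(FPRSU,JW)=177/5
6. join FPRSU+JW (d=177/5) ⇒ FJPRSUW; edges |FPRSU|=77/60, |JW|=61/5
final tree: ((((F:11/2,P:11/2):9/2,R:10):77/12,(S:4,U:4):149/12):77/60,(J:11/2,W:11/2):61/5)
total length: 4609/60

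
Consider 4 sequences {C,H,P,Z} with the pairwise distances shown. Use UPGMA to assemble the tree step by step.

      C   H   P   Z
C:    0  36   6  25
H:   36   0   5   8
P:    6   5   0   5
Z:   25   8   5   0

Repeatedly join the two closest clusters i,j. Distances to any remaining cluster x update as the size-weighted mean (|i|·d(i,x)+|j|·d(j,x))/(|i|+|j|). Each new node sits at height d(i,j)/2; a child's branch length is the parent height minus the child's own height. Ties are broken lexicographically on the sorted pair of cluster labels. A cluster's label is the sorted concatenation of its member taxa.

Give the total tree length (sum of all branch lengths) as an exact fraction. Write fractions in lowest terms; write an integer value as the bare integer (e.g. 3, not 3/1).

337/12

iteration 1: select H,P (d=5); attach at lengths (5/2, 5/2); label the merged cluster HP
  updated: d(C,HP)=21, d(HP,Z)=13/2
iteration 2: select HP,Z (d=13/2); attach at lengths (3/4, 13/4); label the merged cluster HPZ
  updated: d(C,HPZ)=67/3
iteration 3: select C,HPZ (d=67/3); attach at lengths (67/6, 95/12); label the merged cluster CHPZ
final tree: (C:67/6,((H:5/2,P:5/2):3/4,Z:13/4):95/12)
total length: 337/12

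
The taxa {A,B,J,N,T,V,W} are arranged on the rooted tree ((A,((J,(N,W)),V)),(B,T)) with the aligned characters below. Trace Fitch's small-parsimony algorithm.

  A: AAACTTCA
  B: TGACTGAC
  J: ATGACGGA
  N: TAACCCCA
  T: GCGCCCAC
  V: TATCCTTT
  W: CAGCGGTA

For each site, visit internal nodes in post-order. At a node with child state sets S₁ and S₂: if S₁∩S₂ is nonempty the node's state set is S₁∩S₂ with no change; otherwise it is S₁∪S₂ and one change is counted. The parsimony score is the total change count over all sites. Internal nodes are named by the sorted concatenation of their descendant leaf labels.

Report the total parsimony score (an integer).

25

site 0, node NW: N={T} ∪ W={C} → {C,T} (+1)
site 0, node JNW: J={A} ∪ NW={C,T} → {A,C,T} (+1)
site 0, node JNVW: JNW={A,C,T} ∩ V={T} → {T} (+0)
site 0, node AJNVW: A={A} ∪ JNVW={T} → {A,T} (+1)
site 0, node BT: B={T} ∪ T={G} → {G,T} (+1)
site 0, node ABJNTVW: AJNVW={A,T} ∩ BT={G,T} → {T} (+0)
site 1, node NW: N={A} ∩ W={A} → {A} (+0)
site 1, node JNW: J={T} ∪ NW={A} → {A,T} (+1)
site 1, node JNVW: JNW={A,T} ∩ V={A} → {A} (+0)
site 1, node AJNVW: A={A} ∩ JNVW={A} → {A} (+0)
site 1, node BT: B={G} ∪ T={C} → {C,G} (+1)
site 1, node ABJNTVW: AJNVW={A} ∪ BT={C,G} → {A,C,G} (+1)
site 2, node NW: N={A} ∪ W={G} → {A,G} (+1)
site 2, node JNW: J={G} ∩ NW={A,G} → {G} (+0)
site 2, node JNVW: JNW={G} ∪ V={T} → {G,T} (+1)
site 2, node AJNVW: A={A} ∪ JNVW={G,T} → {A,G,T} (+1)
site 2, node BT: B={A} ∪ T={G} → {A,G} (+1)
site 2, node ABJNTVW: AJNVW={A,G,T} ∩ BT={A,G} → {A,G} (+0)
site 3, node NW: N={C} ∩ W={C} → {C} (+0)
site 3, node JNW: J={A} ∪ NW={C} → {A,C} (+1)
site 3, node JNVW: JNW={A,C} ∩ V={C} → {C} (+0)
site 3, node AJNVW: A={C} ∩ JNVW={C} → {C} (+0)
site 3, node BT: B={C} ∩ T={C} → {C} (+0)
site 3, node ABJNTVW: AJNVW={C} ∩ BT={C} → {C} (+0)
site 4, node NW: N={C} ∪ W={G} → {C,G} (+1)
site 4, node JNW: J={C} ∩ NW={C,G} → {C} (+0)
site 4, node JNVW: JNW={C} ∩ V={C} → {C} (+0)
site 4, node AJNVW: A={T} ∪ JNVW={C} → {C,T} (+1)
site 4, node BT: B={T} ∪ T={C} → {C,T} (+1)
site 4, node ABJNTVW: AJNVW={C,T} ∩ BT={C,T} → {C,T} (+0)
site 5, node NW: N={C} ∪ W={G} → {C,G} (+1)
site 5, node JNW: J={G} ∩ NW={C,G} → {G} (+0)
site 5, node JNVW: JNW={G} ∪ V={T} → {G,T} (+1)
site 5, node AJNVW: A={T} ∩ JNVW={G,T} → {T} (+0)
site 5, node BT: B={G} ∪ T={C} → {C,G} (+1)
site 5, node ABJNTVW: AJNVW={T} ∪ BT={C,G} → {C,G,T} (+1)
site 6, node NW: N={C} ∪ W={T} → {C,T} (+1)
site 6, node JNW: J={G} ∪ NW={C,T} → {C,G,T} (+1)
site 6, node JNVW: JNW={C,G,T} ∩ V={T} → {T} (+0)
site 6, node AJNVW: A={C} ∪ JNVW={T} → {C,T} (+1)
site 6, node BT: B={A} ∩ T={A} → {A} (+0)
site 6, node ABJNTVW: AJNVW={C,T} ∪ BT={A} → {A,C,T} (+1)
site 7, node NW: N={A} ∩ W={A} → {A} (+0)
site 7, node JNW: J={A} ∩ NW={A} → {A} (+0)
site 7, node JNVW: JNW={A} ∪ V={T} → {A,T} (+1)
site 7, node AJNVW: A={A} ∩ JNVW={A,T} → {A} (+0)
site 7, node BT: B={C} ∩ T={C} → {C} (+0)
site 7, node ABJNTVW: AJNVW={A} ∪ BT={C} → {A,C} (+1)
per-site changes: [4, 3, 4, 1, 3, 4, 4, 2]; total = 25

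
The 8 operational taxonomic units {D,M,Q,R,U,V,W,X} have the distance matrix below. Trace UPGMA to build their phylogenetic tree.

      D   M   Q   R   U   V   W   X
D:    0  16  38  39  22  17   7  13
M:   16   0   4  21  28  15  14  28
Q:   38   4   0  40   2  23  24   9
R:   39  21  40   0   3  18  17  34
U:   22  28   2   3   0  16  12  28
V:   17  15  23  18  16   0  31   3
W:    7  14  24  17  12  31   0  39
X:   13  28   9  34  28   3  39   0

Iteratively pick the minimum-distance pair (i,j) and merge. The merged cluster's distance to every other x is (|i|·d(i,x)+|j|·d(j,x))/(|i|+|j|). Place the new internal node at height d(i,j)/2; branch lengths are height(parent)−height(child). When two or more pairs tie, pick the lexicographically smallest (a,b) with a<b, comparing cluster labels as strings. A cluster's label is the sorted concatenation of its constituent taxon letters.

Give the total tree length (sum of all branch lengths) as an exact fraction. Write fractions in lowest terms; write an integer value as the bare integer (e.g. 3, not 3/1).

iteration 1: select Q,U (d=2); attach at lengths (1, 1); label the merged cluster QU
  updated: d(D,QU)=30, d(M,QU)=16, d(QU,R)=43/2, d(QU,V)=39/2, d(QU,W)=18, d(QU,X)=37/2
iteration 2: select V,X (d=3); attach at lengths (3/2, 3/2); label the merged cluster VX
  updated: d(D,VX)=15, d(M,VX)=43/2, d(QU,VX)=19, d(R,VX)=26, d(VX,W)=35
iteration 3: select D,W (d=7); attach at lengths (7/2, 7/2); label the merged cluster DW
  updated: d(DW,M)=15, d(DW,QU)=24, d(DW,R)=28, d(DW,VX)=25
iteration 4: select DW,M (d=15); attach at lengths (4, 15/2); label the merged cluster DMW
  updated: d(DMW,QU)=64/3, d(DMW,R)=77/3, d(DMW,VX)=143/6
iteration 5: select QU,VX (d=19); attach at lengths (17/2, 8); label the merged cluster QUVX
  updated: d(DMW,QUVX)=271/12, d(QUVX,R)=95/4
iteration 6: select DMW,QUVX (d=271/12); attach at lengths (91/24, 43/24); label the merged cluster DMQUVWX
  updated: d(DMQUVWX,R)=172/7
iteration 7: select DMQUVWX,R (d=172/7); attach at lengths (167/168, 86/7); label the merged cluster DMQRUVWX
final tree: ((((D:7/2,W:7/2):4,M:15/2):91/24,((Q:1,U:1):17/2,(V:3/2,X:3/2):8):43/24):167/168,R:86/7)
total length: 9889/168

9889/168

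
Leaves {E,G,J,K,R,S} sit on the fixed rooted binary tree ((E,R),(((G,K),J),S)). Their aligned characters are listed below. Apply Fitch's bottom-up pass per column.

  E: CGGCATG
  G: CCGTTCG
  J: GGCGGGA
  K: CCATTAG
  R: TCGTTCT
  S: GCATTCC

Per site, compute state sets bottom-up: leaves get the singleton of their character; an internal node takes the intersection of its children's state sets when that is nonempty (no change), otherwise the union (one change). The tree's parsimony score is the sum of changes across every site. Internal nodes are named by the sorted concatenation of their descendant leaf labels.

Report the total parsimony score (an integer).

18

[col 0] ER: children E:{C}, R:{T} ∪→ {C,T}; cost 1
[col 0] GK: children G:{C}, K:{C} ∩→ {C}; cost 0
[col 0] GJK: children GK:{C}, J:{G} ∪→ {C,G}; cost 1
[col 0] GJKS: children GJK:{C,G}, S:{G} ∩→ {G}; cost 0
[col 0] EGJKRS: children ER:{C,T}, GJKS:{G} ∪→ {C,G,T}; cost 1
[col 1] ER: children E:{G}, R:{C} ∪→ {C,G}; cost 1
[col 1] GK: children G:{C}, K:{C} ∩→ {C}; cost 0
[col 1] GJK: children GK:{C}, J:{G} ∪→ {C,G}; cost 1
[col 1] GJKS: children GJK:{C,G}, S:{C} ∩→ {C}; cost 0
[col 1] EGJKRS: children ER:{C,G}, GJKS:{C} ∩→ {C}; cost 0
[col 2] ER: children E:{G}, R:{G} ∩→ {G}; cost 0
[col 2] GK: children G:{G}, K:{A} ∪→ {A,G}; cost 1
[col 2] GJK: children GK:{A,G}, J:{C} ∪→ {A,C,G}; cost 1
[col 2] GJKS: children GJK:{A,C,G}, S:{A} ∩→ {A}; cost 0
[col 2] EGJKRS: children ER:{G}, GJKS:{A} ∪→ {A,G}; cost 1
[col 3] ER: children E:{C}, R:{T} ∪→ {C,T}; cost 1
[col 3] GK: children G:{T}, K:{T} ∩→ {T}; cost 0
[col 3] GJK: children GK:{T}, J:{G} ∪→ {G,T}; cost 1
[col 3] GJKS: children GJK:{G,T}, S:{T} ∩→ {T}; cost 0
[col 3] EGJKRS: children ER:{C,T}, GJKS:{T} ∩→ {T}; cost 0
[col 4] ER: children E:{A}, R:{T} ∪→ {A,T}; cost 1
[col 4] GK: children G:{T}, K:{T} ∩→ {T}; cost 0
[col 4] GJK: children GK:{T}, J:{G} ∪→ {G,T}; cost 1
[col 4] GJKS: children GJK:{G,T}, S:{T} ∩→ {T}; cost 0
[col 4] EGJKRS: children ER:{A,T}, GJKS:{T} ∩→ {T}; cost 0
[col 5] ER: children E:{T}, R:{C} ∪→ {C,T}; cost 1
[col 5] GK: children G:{C}, K:{A} ∪→ {A,C}; cost 1
[col 5] GJK: children GK:{A,C}, J:{G} ∪→ {A,C,G}; cost 1
[col 5] GJKS: children GJK:{A,C,G}, S:{C} ∩→ {C}; cost 0
[col 5] EGJKRS: children ER:{C,T}, GJKS:{C} ∩→ {C}; cost 0
[col 6] ER: children E:{G}, R:{T} ∪→ {G,T}; cost 1
[col 6] GK: children G:{G}, K:{G} ∩→ {G}; cost 0
[col 6] GJK: children GK:{G}, J:{A} ∪→ {A,G}; cost 1
[col 6] GJKS: children GJK:{A,G}, S:{C} ∪→ {A,C,G}; cost 1
[col 6] EGJKRS: children ER:{G,T}, GJKS:{A,C,G} ∩→ {G}; cost 0
per-site changes: [3, 2, 3, 2, 2, 3, 3]; total = 18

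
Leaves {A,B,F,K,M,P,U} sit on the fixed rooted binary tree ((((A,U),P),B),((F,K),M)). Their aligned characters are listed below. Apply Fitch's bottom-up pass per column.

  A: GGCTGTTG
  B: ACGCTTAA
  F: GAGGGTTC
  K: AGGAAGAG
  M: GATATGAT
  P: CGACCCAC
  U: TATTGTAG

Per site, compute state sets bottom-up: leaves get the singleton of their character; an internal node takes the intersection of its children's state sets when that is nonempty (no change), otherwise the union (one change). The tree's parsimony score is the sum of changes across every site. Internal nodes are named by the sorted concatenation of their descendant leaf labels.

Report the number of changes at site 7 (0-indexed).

4

AU@0: {G} ∪ {T} = {G,T} (union, +1)
APU@0: {G,T} ∪ {C} = {C,G,T} (union, +1)
ABPU@0: {C,G,T} ∪ {A} = {A,C,G,T} (union, +1)
FK@0: {G} ∪ {A} = {A,G} (union, +1)
FKM@0: {A,G} ∩ {G} = {G} (intersection, +0)
ABFKMPU@0: {A,C,G,T} ∩ {G} = {G} (intersection, +0)
AU@1: {G} ∪ {A} = {A,G} (union, +1)
APU@1: {A,G} ∩ {G} = {G} (intersection, +0)
ABPU@1: {G} ∪ {C} = {C,G} (union, +1)
FK@1: {A} ∪ {G} = {A,G} (union, +1)
FKM@1: {A,G} ∩ {A} = {A} (intersection, +0)
ABFKMPU@1: {C,G} ∪ {A} = {A,C,G} (union, +1)
AU@2: {C} ∪ {T} = {C,T} (union, +1)
APU@2: {C,T} ∪ {A} = {A,C,T} (union, +1)
ABPU@2: {A,C,T} ∪ {G} = {A,C,G,T} (union, +1)
FK@2: {G} ∩ {G} = {G} (intersection, +0)
FKM@2: {G} ∪ {T} = {G,T} (union, +1)
ABFKMPU@2: {A,C,G,T} ∩ {G,T} = {G,T} (intersection, +0)
AU@3: {T} ∩ {T} = {T} (intersection, +0)
APU@3: {T} ∪ {C} = {C,T} (union, +1)
ABPU@3: {C,T} ∩ {C} = {C} (intersection, +0)
FK@3: {G} ∪ {A} = {A,G} (union, +1)
FKM@3: {A,G} ∩ {A} = {A} (intersection, +0)
ABFKMPU@3: {C} ∪ {A} = {A,C} (union, +1)
AU@4: {G} ∩ {G} = {G} (intersection, +0)
APU@4: {G} ∪ {C} = {C,G} (union, +1)
ABPU@4: {C,G} ∪ {T} = {C,G,T} (union, +1)
FK@4: {G} ∪ {A} = {A,G} (union, +1)
FKM@4: {A,G} ∪ {T} = {A,G,T} (union, +1)
ABFKMPU@4: {C,G,T} ∩ {A,G,T} = {G,T} (intersection, +0)
AU@5: {T} ∩ {T} = {T} (intersection, +0)
APU@5: {T} ∪ {C} = {C,T} (union, +1)
ABPU@5: {C,T} ∩ {T} = {T} (intersection, +0)
FK@5: {T} ∪ {G} = {G,T} (union, +1)
FKM@5: {G,T} ∩ {G} = {G} (intersection, +0)
ABFKMPU@5: {T} ∪ {G} = {G,T} (union, +1)
AU@6: {T} ∪ {A} = {A,T} (union, +1)
APU@6: {A,T} ∩ {A} = {A} (intersection, +0)
ABPU@6: {A} ∩ {A} = {A} (intersection, +0)
FK@6: {T} ∪ {A} = {A,T} (union, +1)
FKM@6: {A,T} ∩ {A} = {A} (intersection, +0)
ABFKMPU@6: {A} ∩ {A} = {A} (intersection, +0)
AU@7: {G} ∩ {G} = {G} (intersection, +0)
APU@7: {G} ∪ {C} = {C,G} (union, +1)
ABPU@7: {C,G} ∪ {A} = {A,C,G} (union, +1)
FK@7: {C} ∪ {G} = {C,G} (union, +1)
FKM@7: {C,G} ∪ {T} = {C,G,T} (union, +1)
ABFKMPU@7: {A,C,G} ∩ {C,G,T} = {C,G} (intersection, +0)
per-site changes: [4, 4, 4, 3, 4, 3, 2, 4]; total = 28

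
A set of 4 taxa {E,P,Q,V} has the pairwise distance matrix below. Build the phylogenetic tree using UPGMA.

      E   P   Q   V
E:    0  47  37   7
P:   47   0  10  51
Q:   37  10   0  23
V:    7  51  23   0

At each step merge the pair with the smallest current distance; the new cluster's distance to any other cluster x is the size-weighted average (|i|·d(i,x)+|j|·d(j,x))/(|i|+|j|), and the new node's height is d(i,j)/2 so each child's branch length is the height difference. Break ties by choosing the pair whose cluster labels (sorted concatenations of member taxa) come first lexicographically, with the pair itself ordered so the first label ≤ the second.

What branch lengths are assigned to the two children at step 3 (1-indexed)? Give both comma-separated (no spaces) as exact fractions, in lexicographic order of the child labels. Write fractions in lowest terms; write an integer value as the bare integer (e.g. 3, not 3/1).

step 1: merge (E,V) at d=7; branch lengths E→7/2, V→7/2; new cluster EV
  updated: d(EV,P)=49, d(EV,Q)=30
step 2: merge (P,Q) at d=10; branch lengths P→5, Q→5; new cluster PQ
  updated: d(EV,PQ)=79/2
step 3: merge (EV,PQ) at d=79/2; branch lengths EV→65/4, PQ→59/4; new cluster EPQV
final tree: ((E:7/2,V:7/2):65/4,(P:5,Q:5):59/4)
total length: 48

65/4,59/4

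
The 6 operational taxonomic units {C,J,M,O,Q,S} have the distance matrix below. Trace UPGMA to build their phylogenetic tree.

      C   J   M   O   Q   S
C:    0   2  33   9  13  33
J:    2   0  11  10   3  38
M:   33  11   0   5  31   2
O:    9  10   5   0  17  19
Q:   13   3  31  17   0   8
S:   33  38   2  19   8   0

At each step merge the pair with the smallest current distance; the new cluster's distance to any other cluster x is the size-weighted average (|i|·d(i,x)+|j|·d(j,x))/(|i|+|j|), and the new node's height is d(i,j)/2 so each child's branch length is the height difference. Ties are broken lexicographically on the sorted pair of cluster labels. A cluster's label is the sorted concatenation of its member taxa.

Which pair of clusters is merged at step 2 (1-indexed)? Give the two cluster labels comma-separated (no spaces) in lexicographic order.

step 1: merge (C,J) at d=2; branch lengths C→1, J→1; new cluster CJ
  updated: d(CJ,M)=22, d(CJ,O)=19/2, d(CJ,Q)=8, d(CJ,S)=71/2
step 2: merge (M,S) at d=2; branch lengths M→1, S→1; new cluster MS
  updated: d(CJ,MS)=115/4, d(MS,O)=12, d(MS,Q)=39/2
step 3: merge (CJ,Q) at d=8; branch lengths CJ→3, Q→4; new cluster CJQ
  updated: d(CJQ,MS)=77/3, d(CJQ,O)=12
step 4: merge (CJQ,O) at d=12; branch lengths CJQ→2, O→6; new cluster CJOQ
  updated: d(CJOQ,MS)=89/4
step 5: merge (CJOQ,MS) at d=89/4; branch lengths CJOQ→41/8, MS→81/8; new cluster CJMOQS
final tree: ((((C:1,J:1):3,Q:4):2,O:6):41/8,(M:1,S:1):81/8)
total length: 137/4

M,S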